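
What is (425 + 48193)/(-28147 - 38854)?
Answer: -48618/67001 ≈ -0.72563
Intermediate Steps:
(425 + 48193)/(-28147 - 38854) = 48618/(-67001) = 48618*(-1/67001) = -48618/67001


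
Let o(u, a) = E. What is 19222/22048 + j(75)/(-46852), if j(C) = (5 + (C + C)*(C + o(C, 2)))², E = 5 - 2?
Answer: -547864713/187408 ≈ -2923.4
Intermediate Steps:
E = 3
o(u, a) = 3
j(C) = (5 + 2*C*(3 + C))² (j(C) = (5 + (C + C)*(C + 3))² = (5 + (2*C)*(3 + C))² = (5 + 2*C*(3 + C))²)
19222/22048 + j(75)/(-46852) = 19222/22048 + (5 + 2*75² + 6*75)²/(-46852) = 19222*(1/22048) + (5 + 2*5625 + 450)²*(-1/46852) = 9611/11024 + (5 + 11250 + 450)²*(-1/46852) = 9611/11024 + 11705²*(-1/46852) = 9611/11024 + 137007025*(-1/46852) = 9611/11024 - 137007025/46852 = -547864713/187408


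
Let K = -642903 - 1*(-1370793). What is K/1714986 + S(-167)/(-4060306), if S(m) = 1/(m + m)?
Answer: 164520391764091/387627482311524 ≈ 0.42443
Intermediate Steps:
K = 727890 (K = -642903 + 1370793 = 727890)
S(m) = 1/(2*m)
K/1714986 + S(-167)/(-4060306) = 727890/1714986 + ((½)/(-167))/(-4060306) = 727890*(1/1714986) + ((½)*(-1/167))*(-1/4060306) = 121315/285831 - 1/334*(-1/4060306) = 121315/285831 + 1/1356142204 = 164520391764091/387627482311524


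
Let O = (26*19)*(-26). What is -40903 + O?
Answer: -53747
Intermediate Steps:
O = -12844 (O = 494*(-26) = -12844)
-40903 + O = -40903 - 12844 = -53747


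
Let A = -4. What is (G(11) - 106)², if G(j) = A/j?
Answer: 1368900/121 ≈ 11313.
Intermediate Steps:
G(j) = -4/j
(G(11) - 106)² = (-4/11 - 106)² = (-1170/11)² = 1368900/121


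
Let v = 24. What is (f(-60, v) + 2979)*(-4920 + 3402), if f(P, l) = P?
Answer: -4431042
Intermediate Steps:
(f(-60, v) + 2979)*(-4920 + 3402) = (-60 + 2979)*(-4920 + 3402) = 2919*(-1518) = -4431042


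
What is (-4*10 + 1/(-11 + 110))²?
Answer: 15673681/9801 ≈ 1599.2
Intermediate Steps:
(-4*10 + 1/(-11 + 110))² = (-40 + 1/99)² = (-3959/99)² = 15673681/9801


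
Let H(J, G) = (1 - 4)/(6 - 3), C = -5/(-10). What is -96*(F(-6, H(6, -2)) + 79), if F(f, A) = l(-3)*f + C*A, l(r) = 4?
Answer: -5232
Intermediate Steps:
C = ½ (C = -5*(-⅒) = ½ ≈ 0.50000)
H(J, G) = -1 (H(J, G) = -3/3 = -3*⅓ = -1)
F(f, A) = A/2 + 4*f (F(f, A) = 4*f + A/2 = A/2 + 4*f)
-96*(F(-6, H(6, -2)) + 79) = -96*(((½)*(-1) + 4*(-6)) + 79) = -96*((-½ - 24) + 79) = -96*(-49/2 + 79) = -96*109/2 = -5232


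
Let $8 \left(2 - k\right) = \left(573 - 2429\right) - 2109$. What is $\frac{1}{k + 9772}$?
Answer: $\frac{8}{82157} \approx 9.7375 \cdot 10^{-5}$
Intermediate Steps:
$k = \frac{3981}{8}$ ($k = 2 - \frac{\left(573 - 2429\right) - 2109}{8} = 2 - \frac{-1856 - 2109}{8} = 2 - - \frac{3965}{8} = 2 + \frac{3965}{8} = \frac{3981}{8} \approx 497.63$)
$\frac{1}{k + 9772} = \frac{1}{\frac{3981}{8} + 9772} = \frac{1}{\frac{82157}{8}} = \frac{8}{82157}$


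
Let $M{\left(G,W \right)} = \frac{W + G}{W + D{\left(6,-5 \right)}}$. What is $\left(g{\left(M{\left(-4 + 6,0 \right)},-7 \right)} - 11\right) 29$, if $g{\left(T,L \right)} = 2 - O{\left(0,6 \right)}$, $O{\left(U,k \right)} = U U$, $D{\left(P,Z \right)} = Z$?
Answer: $-261$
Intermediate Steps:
$O{\left(U,k \right)} = U^{2}$
$M{\left(G,W \right)} = \frac{G + W}{-5 + W}$ ($M{\left(G,W \right)} = \frac{W + G}{W - 5} = \frac{G + W}{-5 + W}$)
$g{\left(T,L \right)} = 2$ ($g{\left(T,L \right)} = 2 - 0^{2} = 2 - 0 = 2 + 0 = 2$)
$\left(g{\left(M{\left(-4 + 6,0 \right)},-7 \right)} - 11\right) 29 = \left(2 - 11\right) 29 = \left(-9\right) 29 = -261$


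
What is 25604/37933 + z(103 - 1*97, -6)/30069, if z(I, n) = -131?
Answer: 764917453/1140607377 ≈ 0.67062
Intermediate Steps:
25604/37933 + z(103 - 1*97, -6)/30069 = 25604/37933 - 131/30069 = 764917453/1140607377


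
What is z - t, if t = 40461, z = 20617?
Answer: -19844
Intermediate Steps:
z - t = 20617 - 1*40461 = 20617 - 40461 = -19844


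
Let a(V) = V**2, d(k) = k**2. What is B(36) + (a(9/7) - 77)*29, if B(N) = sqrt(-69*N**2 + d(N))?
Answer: -107068/49 + 72*I*sqrt(17) ≈ -2185.1 + 296.86*I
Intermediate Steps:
B(N) = 2*sqrt(17)*sqrt(-N**2) (B(N) = sqrt(-69*N**2 + N**2) = sqrt(-68*N**2) = 2*sqrt(17)*sqrt(-N**2))
B(36) + (a(9/7) - 77)*29 = 2*sqrt(17)*sqrt(-1*36**2) + ((9/7)**2 - 77)*29 = 2*sqrt(17)*sqrt(-1*1296) + ((9*(1/7))**2 - 77)*29 = 2*sqrt(17)*sqrt(-1296) + ((9/7)**2 - 77)*29 = 2*sqrt(17)*(36*I) + (81/49 - 77)*29 = 72*I*sqrt(17) - 3692/49*29 = 72*I*sqrt(17) - 107068/49 = -107068/49 + 72*I*sqrt(17)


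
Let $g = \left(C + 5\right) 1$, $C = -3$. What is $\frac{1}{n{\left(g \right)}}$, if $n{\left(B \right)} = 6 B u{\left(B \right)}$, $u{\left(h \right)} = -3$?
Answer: $- \frac{1}{36} \approx -0.027778$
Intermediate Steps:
$g = 2$ ($g = \left(-3 + 5\right) 1 = 2 \cdot 1 = 2$)
$n{\left(B \right)} = - 18 B$ ($n{\left(B \right)} = 6 B \left(-3\right) = - 18 B$)
$\frac{1}{n{\left(g \right)}} = \frac{1}{\left(-18\right) 2} = \frac{1}{-36} = - \frac{1}{36}$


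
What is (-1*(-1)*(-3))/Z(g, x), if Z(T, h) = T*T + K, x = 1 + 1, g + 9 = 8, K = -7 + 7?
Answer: -3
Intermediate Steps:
K = 0
g = -1 (g = -9 + 8 = -1)
x = 2
Z(T, h) = T**2 (Z(T, h) = T*T + 0 = T**2 + 0 = T**2)
(-1*(-1)*(-3))/Z(g, x) = (-1*(-1)*(-3))/((-1)**2) = (1*(-3))/1 = -3*1 = -3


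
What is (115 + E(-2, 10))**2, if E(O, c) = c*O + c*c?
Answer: 38025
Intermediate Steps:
E(O, c) = c**2 + O*c (E(O, c) = O*c + c**2 = c**2 + O*c)
(115 + E(-2, 10))**2 = (115 + 10*(-2 + 10))**2 = (115 + 10*8)**2 = (115 + 80)**2 = 195**2 = 38025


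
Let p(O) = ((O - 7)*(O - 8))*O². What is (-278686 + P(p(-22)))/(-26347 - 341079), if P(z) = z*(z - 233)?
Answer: -88604988037/183713 ≈ -4.8230e+5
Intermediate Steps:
p(O) = O²*(-8 + O)*(-7 + O) (p(O) = ((-7 + O)*(-8 + O))*O² = ((-8 + O)*(-7 + O))*O² = O²*(-8 + O)*(-7 + O))
P(z) = z*(-233 + z)
(-278686 + P(p(-22)))/(-26347 - 341079) = (-278686 + ((-22)²*(56 + (-22)² - 15*(-22)))*(-233 + (-22)²*(56 + (-22)² - 15*(-22))))/(-26347 - 341079) = (-278686 + (484*(56 + 484 + 330))*(-233 + 484*(56 + 484 + 330)))/(-367426) = (-278686 + (484*870)*(-233 + 484*870))*(-1/367426) = (-278686 + 421080*(-233 + 421080))*(-1/367426) = (-278686 + 421080*420847)*(-1/367426) = (-278686 + 177210254760)*(-1/367426) = 177209976074*(-1/367426) = -88604988037/183713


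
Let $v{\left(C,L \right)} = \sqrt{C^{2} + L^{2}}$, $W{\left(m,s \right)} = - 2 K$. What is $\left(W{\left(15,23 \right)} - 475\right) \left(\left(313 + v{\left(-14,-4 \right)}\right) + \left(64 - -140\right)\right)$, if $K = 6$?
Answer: $-251779 - 974 \sqrt{53} \approx -2.5887 \cdot 10^{5}$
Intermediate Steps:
$W{\left(m,s \right)} = -12$ ($W{\left(m,s \right)} = \left(-2\right) 6 = -12$)
$\left(W{\left(15,23 \right)} - 475\right) \left(\left(313 + v{\left(-14,-4 \right)}\right) + \left(64 - -140\right)\right) = \left(-12 - 475\right) \left(\left(313 + \sqrt{\left(-14\right)^{2} + \left(-4\right)^{2}}\right) + \left(64 - -140\right)\right) = \left(-12 - 475\right) \left(\left(313 + \sqrt{196 + 16}\right) + \left(64 + 140\right)\right) = - 487 \left(\left(313 + \sqrt{212}\right) + 204\right) = - 487 \left(\left(313 + 2 \sqrt{53}\right) + 204\right) = - 487 \left(517 + 2 \sqrt{53}\right) = -251779 - 974 \sqrt{53}$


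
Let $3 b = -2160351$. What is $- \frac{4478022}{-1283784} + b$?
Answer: $- \frac{154078367451}{213964} \approx -7.2011 \cdot 10^{5}$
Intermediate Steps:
$b = -720117$ ($b = \frac{1}{3} \left(-2160351\right) = -720117$)
$- \frac{4478022}{-1283784} + b = - \frac{4478022}{-1283784} - 720117 = \left(-4478022\right) \left(- \frac{1}{1283784}\right) - 720117 = \frac{746337}{213964} - 720117 = - \frac{154078367451}{213964}$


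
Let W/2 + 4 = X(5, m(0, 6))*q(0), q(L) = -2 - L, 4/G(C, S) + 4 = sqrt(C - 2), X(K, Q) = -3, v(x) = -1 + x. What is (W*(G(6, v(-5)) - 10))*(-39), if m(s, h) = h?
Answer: 1872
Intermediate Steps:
G(C, S) = 4/(-4 + sqrt(-2 + C)) (G(C, S) = 4/(-4 + sqrt(C - 2)) = 4/(-4 + sqrt(-2 + C)))
W = 4 (W = -8 + 2*(-3*(-2 - 1*0)) = -8 + 2*(-3*(-2 + 0)) = -8 + 2*(-3*(-2)) = -8 + 2*6 = -8 + 12 = 4)
(W*(G(6, v(-5)) - 10))*(-39) = (4*(4/(-4 + sqrt(-2 + 6)) - 10))*(-39) = (4*(4/(-4 + sqrt(4)) - 10))*(-39) = (4*(4/(-4 + 2) - 10))*(-39) = (4*(4/(-2) - 10))*(-39) = (4*(4*(-1/2) - 10))*(-39) = (4*(-2 - 10))*(-39) = (4*(-12))*(-39) = -48*(-39) = 1872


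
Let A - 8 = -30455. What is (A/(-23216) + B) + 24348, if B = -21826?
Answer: 58581199/23216 ≈ 2523.3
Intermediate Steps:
A = -30447 (A = 8 - 30455 = -30447)
(A/(-23216) + B) + 24348 = (-30447/(-23216) - 21826) + 24348 = (-30447*(-1/23216) - 21826) + 24348 = (30447/23216 - 21826) + 24348 = -506681969/23216 + 24348 = 58581199/23216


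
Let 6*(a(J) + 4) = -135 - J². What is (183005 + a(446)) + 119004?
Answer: 1612979/6 ≈ 2.6883e+5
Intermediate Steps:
a(J) = -53/2 - J²/6 (a(J) = -4 + (-135 - J²)/6 = -4 + (-45/2 - J²/6) = -53/2 - J²/6)
(183005 + a(446)) + 119004 = (183005 + (-53/2 - ⅙*446²)) + 119004 = (183005 + (-53/2 - ⅙*198916)) + 119004 = (183005 + (-53/2 - 99458/3)) + 119004 = (183005 - 199075/6) + 119004 = 898955/6 + 119004 = 1612979/6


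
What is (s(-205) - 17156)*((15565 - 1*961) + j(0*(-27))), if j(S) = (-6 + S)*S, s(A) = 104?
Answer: -249027408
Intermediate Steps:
j(S) = S*(-6 + S)
(s(-205) - 17156)*((15565 - 1*961) + j(0*(-27))) = (104 - 17156)*((15565 - 1*961) + (0*(-27))*(-6 + 0*(-27))) = -17052*((15565 - 961) + 0*(-6 + 0)) = -17052*(14604 + 0*(-6)) = -17052*(14604 + 0) = -17052*14604 = -249027408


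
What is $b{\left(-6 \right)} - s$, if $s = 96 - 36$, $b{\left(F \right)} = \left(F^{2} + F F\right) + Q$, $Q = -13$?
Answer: $-1$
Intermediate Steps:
$b{\left(F \right)} = -13 + 2 F^{2}$ ($b{\left(F \right)} = \left(F^{2} + F F\right) - 13 = \left(F^{2} + F^{2}\right) - 13 = 2 F^{2} - 13 = -13 + 2 F^{2}$)
$s = 60$
$b{\left(-6 \right)} - s = \left(-13 + 2 \left(-6\right)^{2}\right) - 60 = \left(-13 + 2 \cdot 36\right) - 60 = \left(-13 + 72\right) - 60 = 59 - 60 = -1$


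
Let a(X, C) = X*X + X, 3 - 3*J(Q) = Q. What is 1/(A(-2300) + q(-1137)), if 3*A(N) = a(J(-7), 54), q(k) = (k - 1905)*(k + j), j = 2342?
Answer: -27/98971340 ≈ -2.7281e-7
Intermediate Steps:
J(Q) = 1 - Q/3
q(k) = (-1905 + k)*(2342 + k) (q(k) = (k - 1905)*(k + 2342) = (-1905 + k)*(2342 + k))
a(X, C) = X + X**2 (a(X, C) = X**2 + X = X + X**2)
A(N) = 130/27 (A(N) = ((1 - 1/3*(-7))*(1 + (1 - 1/3*(-7))))/3 = ((1 + 7/3)*(1 + (1 + 7/3)))/3 = (10*(1 + 10/3)/3)/3 = ((10/3)*(13/3))/3 = (1/3)*(130/9) = 130/27)
1/(A(-2300) + q(-1137)) = 1/(130/27 + (-4461510 + (-1137)**2 + 437*(-1137))) = 1/(130/27 + (-4461510 + 1292769 - 496869)) = 1/(130/27 - 3665610) = 1/(-98971340/27) = -27/98971340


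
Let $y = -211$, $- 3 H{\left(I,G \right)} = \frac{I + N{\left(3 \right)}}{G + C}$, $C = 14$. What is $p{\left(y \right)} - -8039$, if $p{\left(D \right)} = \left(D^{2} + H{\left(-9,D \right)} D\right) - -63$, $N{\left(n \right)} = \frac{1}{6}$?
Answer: $\frac{186612341}{3546} \approx 52626.0$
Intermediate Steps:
$N{\left(n \right)} = \frac{1}{6}$
$H{\left(I,G \right)} = - \frac{\frac{1}{6} + I}{3 \left(14 + G\right)}$ ($H{\left(I,G \right)} = - \frac{\left(I + \frac{1}{6}\right) \frac{1}{G + 14}}{3} = - \frac{\left(\frac{1}{6} + I\right) \frac{1}{14 + G}}{3} = - \frac{\frac{1}{14 + G} \left(\frac{1}{6} + I\right)}{3} = - \frac{\frac{1}{6} + I}{3 \left(14 + G\right)}$)
$p{\left(D \right)} = 63 + D^{2} + \frac{53 D}{18 \left(14 + D\right)}$ ($p{\left(D \right)} = \left(D^{2} + \frac{-1 - -54}{18 \left(14 + D\right)} D\right) - -63 = \left(D^{2} + \frac{-1 + 54}{18 \left(14 + D\right)} D\right) + 63 = \left(D^{2} + \frac{1}{18} \frac{1}{14 + D} 53 D\right) + 63 = \left(D^{2} + \frac{53}{18 \left(14 + D\right)} D\right) + 63 = \left(D^{2} + \frac{53 D}{18 \left(14 + D\right)}\right) + 63 = 63 + D^{2} + \frac{53 D}{18 \left(14 + D\right)}$)
$p{\left(y \right)} - -8039 = \frac{\frac{53}{18} \left(-211\right) + \left(14 - 211\right) \left(63 + \left(-211\right)^{2}\right)}{14 - 211} - -8039 = \frac{- \frac{11183}{18} - 197 \left(63 + 44521\right)}{-197} + 8039 = - \frac{- \frac{11183}{18} - 8783048}{197} + 8039 = \left(- \frac{1}{197}\right) \left(- \frac{158106047}{18}\right) + 8039 = \frac{158106047}{3546} + 8039 = \frac{186612341}{3546}$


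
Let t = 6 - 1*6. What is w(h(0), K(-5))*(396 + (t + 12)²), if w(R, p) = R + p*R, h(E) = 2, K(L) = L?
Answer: -4320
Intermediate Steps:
t = 0 (t = 6 - 6 = 0)
w(R, p) = R + R*p
w(h(0), K(-5))*(396 + (t + 12)²) = (2*(1 - 5))*(396 + (0 + 12)²) = (2*(-4))*(396 + 12²) = -8*(396 + 144) = -8*540 = -4320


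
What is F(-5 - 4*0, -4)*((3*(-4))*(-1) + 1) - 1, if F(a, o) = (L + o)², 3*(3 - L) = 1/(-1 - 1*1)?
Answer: 289/36 ≈ 8.0278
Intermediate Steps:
L = 19/6 (L = 3 - 1/(3*(-1 - 1*1)) = 3 - 1/(3*(-1 - 1)) = 3 - ⅓/(-2) = 3 - ⅓*(-½) = 3 + ⅙ = 19/6 ≈ 3.1667)
F(a, o) = (19/6 + o)²
F(-5 - 4*0, -4)*((3*(-4))*(-1) + 1) - 1 = ((19 + 6*(-4))²/36)*((3*(-4))*(-1) + 1) - 1 = ((19 - 24)²/36)*(-12*(-1) + 1) - 1 = ((1/36)*(-5)²)*(12 + 1) - 1 = ((1/36)*25)*13 - 1 = (25/36)*13 - 1 = 325/36 - 1 = 289/36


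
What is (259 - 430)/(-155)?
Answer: 171/155 ≈ 1.1032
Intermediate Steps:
(259 - 430)/(-155) = -171*(-1/155) = 171/155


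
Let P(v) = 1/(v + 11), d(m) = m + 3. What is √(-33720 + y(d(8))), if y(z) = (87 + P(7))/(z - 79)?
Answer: I*√1403344798/204 ≈ 183.63*I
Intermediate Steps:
d(m) = 3 + m
P(v) = 1/(11 + v)
y(z) = 1567/(18*(-79 + z)) (y(z) = (87 + 1/(11 + 7))/(z - 79) = (87 + 1/18)/(-79 + z) = 1567/(18*(-79 + z)))
√(-33720 + y(d(8))) = √(-33720 + 1567/(18*(-79 + (3 + 8)))) = √(-33720 + 1567/(18*(-79 + 11))) = √(-33720 + (1567/18)/(-68)) = √(-33720 + (1567/18)*(-1/68)) = √(-33720 - 1567/1224) = √(-41274847/1224) = I*√1403344798/204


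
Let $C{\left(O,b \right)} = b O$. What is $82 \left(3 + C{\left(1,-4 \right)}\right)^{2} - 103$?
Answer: $-21$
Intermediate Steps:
$C{\left(O,b \right)} = O b$
$82 \left(3 + C{\left(1,-4 \right)}\right)^{2} - 103 = 82 \left(3 + 1 \left(-4\right)\right)^{2} - 103 = 82 \left(3 - 4\right)^{2} - 103 = 82 \left(-1\right)^{2} - 103 = 82 \cdot 1 - 103 = 82 - 103 = -21$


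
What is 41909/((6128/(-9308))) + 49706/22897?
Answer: -2232890648379/35078204 ≈ -63655.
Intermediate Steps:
41909/((6128/(-9308))) + 49706/22897 = 41909/((6128*(-1/9308))) + 49706*(1/22897) = 41909/(-1532/2327) + 49706/22897 = 41909*(-2327/1532) + 49706/22897 = -97522243/1532 + 49706/22897 = -2232890648379/35078204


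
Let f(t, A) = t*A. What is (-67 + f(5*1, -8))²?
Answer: 11449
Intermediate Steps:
f(t, A) = A*t
(-67 + f(5*1, -8))² = (-67 - 40)² = (-107)² = 11449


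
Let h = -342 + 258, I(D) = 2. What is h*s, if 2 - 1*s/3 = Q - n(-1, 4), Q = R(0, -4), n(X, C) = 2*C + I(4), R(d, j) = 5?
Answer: -1764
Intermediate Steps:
h = -84
n(X, C) = 2 + 2*C (n(X, C) = 2*C + 2 = 2 + 2*C)
Q = 5
s = 21 (s = 6 - 3*(5 - (2 + 2*4)) = 6 - 3*(5 - (2 + 8)) = 6 - 3*(5 - 1*10) = 6 - 3*(5 - 10) = 6 - 3*(-5) = 6 + 15 = 21)
h*s = -84*21 = -1764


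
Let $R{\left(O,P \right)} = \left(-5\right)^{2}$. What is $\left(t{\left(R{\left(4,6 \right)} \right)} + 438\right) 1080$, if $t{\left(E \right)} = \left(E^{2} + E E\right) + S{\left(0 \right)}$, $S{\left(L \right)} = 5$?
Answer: $1828440$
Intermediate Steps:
$R{\left(O,P \right)} = 25$
$t{\left(E \right)} = 5 + 2 E^{2}$ ($t{\left(E \right)} = \left(E^{2} + E E\right) + 5 = \left(E^{2} + E^{2}\right) + 5 = 2 E^{2} + 5 = 5 + 2 E^{2}$)
$\left(t{\left(R{\left(4,6 \right)} \right)} + 438\right) 1080 = \left(\left(5 + 2 \cdot 25^{2}\right) + 438\right) 1080 = \left(\left(5 + 2 \cdot 625\right) + 438\right) 1080 = \left(\left(5 + 1250\right) + 438\right) 1080 = \left(1255 + 438\right) 1080 = 1693 \cdot 1080 = 1828440$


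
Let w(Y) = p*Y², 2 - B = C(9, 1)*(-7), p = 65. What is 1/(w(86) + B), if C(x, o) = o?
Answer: 1/480749 ≈ 2.0801e-6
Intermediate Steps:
B = 9 (B = 2 - (-7) = 2 - 1*(-7) = 2 + 7 = 9)
w(Y) = 65*Y²
1/(w(86) + B) = 1/(65*86² + 9) = 1/(65*7396 + 9) = 1/(480740 + 9) = 1/480749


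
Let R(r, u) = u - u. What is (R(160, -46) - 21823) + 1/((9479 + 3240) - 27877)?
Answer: -330793035/15158 ≈ -21823.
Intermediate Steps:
R(r, u) = 0
(R(160, -46) - 21823) + 1/((9479 + 3240) - 27877) = (0 - 21823) + 1/((9479 + 3240) - 27877) = -21823 + 1/(12719 - 27877) = -21823 + 1/(-15158) = -21823 - 1/15158 = -330793035/15158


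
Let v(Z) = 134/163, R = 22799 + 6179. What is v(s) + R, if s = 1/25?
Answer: 4723548/163 ≈ 28979.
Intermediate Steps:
s = 1/25 ≈ 0.040000
R = 28978
v(Z) = 134/163 (v(Z) = 134*(1/163) = 134/163)
v(s) + R = 134/163 + 28978 = 4723548/163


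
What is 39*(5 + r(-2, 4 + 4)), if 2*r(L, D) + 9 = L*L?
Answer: 195/2 ≈ 97.500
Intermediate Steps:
r(L, D) = -9/2 + L**2/2 (r(L, D) = -9/2 + (L*L)/2 = -9/2 + L**2/2)
39*(5 + r(-2, 4 + 4)) = 39*(5 + (-9/2 + (1/2)*(-2)**2)) = 39*(5 + (-9/2 + (1/2)*4)) = 39*(5 + (-9/2 + 2)) = 39*(5 - 5/2) = 39*(5/2) = 195/2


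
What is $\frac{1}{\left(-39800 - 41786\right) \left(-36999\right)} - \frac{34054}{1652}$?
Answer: $- \frac{12849427312088}{623340985491} \approx -20.614$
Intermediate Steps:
$\frac{1}{\left(-39800 - 41786\right) \left(-36999\right)} - \frac{34054}{1652} = \frac{1}{-81586} \left(- \frac{1}{36999}\right) - \frac{17027}{826} = \left(- \frac{1}{81586}\right) \left(- \frac{1}{36999}\right) - \frac{17027}{826} = \frac{1}{3018600414} - \frac{17027}{826} = - \frac{12849427312088}{623340985491}$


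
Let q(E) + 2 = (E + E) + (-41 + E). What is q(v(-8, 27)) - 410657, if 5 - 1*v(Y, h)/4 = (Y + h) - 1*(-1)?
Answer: -410880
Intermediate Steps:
v(Y, h) = 16 - 4*Y - 4*h (v(Y, h) = 20 - 4*((Y + h) - 1*(-1)) = 20 - 4*((Y + h) + 1) = 20 - 4*(1 + Y + h) = 20 + (-4 - 4*Y - 4*h) = 16 - 4*Y - 4*h)
q(E) = -43 + 3*E (q(E) = -2 + ((E + E) + (-41 + E)) = -2 + (2*E + (-41 + E)) = -2 + (-41 + 3*E) = -43 + 3*E)
q(v(-8, 27)) - 410657 = (-43 + 3*(16 - 4*(-8) - 4*27)) - 410657 = (-43 + 3*(16 + 32 - 108)) - 410657 = (-43 + 3*(-60)) - 410657 = (-43 - 180) - 410657 = -223 - 410657 = -410880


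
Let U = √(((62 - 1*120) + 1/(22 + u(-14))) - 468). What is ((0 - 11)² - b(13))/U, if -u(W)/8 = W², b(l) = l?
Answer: -108*I*√1257202562/813197 ≈ -4.709*I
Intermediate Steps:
u(W) = -8*W²
U = I*√1257202562/1546 (U = √(((62 - 1*120) + 1/(22 - 8*(-14)²)) - 468) = √(((62 - 120) + 1/(22 - 8*196)) - 468) = √((-58 + 1/(22 - 1568)) - 468) = √((-58 + 1/(-1546)) - 468) = √((-58 - 1/1546) - 468) = √(-89669/1546 - 468) = √(-813197/1546) = I*√1257202562/1546 ≈ 22.935*I)
((0 - 11)² - b(13))/U = ((0 - 11)² - 1*13)/((I*√1257202562/1546)) = ((-11)² - 13)*(-I*√1257202562/813197) = (121 - 13)*(-I*√1257202562/813197) = 108*(-I*√1257202562/813197) = -108*I*√1257202562/813197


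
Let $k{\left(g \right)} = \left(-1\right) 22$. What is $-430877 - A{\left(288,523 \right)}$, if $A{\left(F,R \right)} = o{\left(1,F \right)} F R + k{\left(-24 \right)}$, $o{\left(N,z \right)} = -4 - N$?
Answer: $322265$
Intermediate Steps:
$k{\left(g \right)} = -22$
$A{\left(F,R \right)} = -22 - 5 F R$ ($A{\left(F,R \right)} = \left(-4 - 1\right) F R - 22 = - 5 F R - 22 = -22 - 5 F R$)
$-430877 - A{\left(288,523 \right)} = -430877 - \left(-22 - 1440 \cdot 523\right) = -430877 - \left(-22 - 753120\right) = -430877 - -753142 = -430877 + 753142 = 322265$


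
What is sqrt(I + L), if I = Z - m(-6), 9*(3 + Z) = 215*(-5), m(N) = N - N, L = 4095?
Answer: sqrt(35753)/3 ≈ 63.028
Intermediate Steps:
m(N) = 0
Z = -1102/9 (Z = -3 + (215*(-5))/9 = -3 + (1/9)*(-1075) = -3 - 1075/9 = -1102/9 ≈ -122.44)
I = -1102/9 (I = -1102/9 - 1*0 = -1102/9 + 0 = -1102/9 ≈ -122.44)
sqrt(I + L) = sqrt(-1102/9 + 4095) = sqrt(35753/9) = sqrt(35753)/3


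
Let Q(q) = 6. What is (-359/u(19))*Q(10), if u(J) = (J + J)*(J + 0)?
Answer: -1077/361 ≈ -2.9834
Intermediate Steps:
u(J) = 2*J² (u(J) = (2*J)*J = 2*J²)
(-359/u(19))*Q(10) = -359/(2*19²)*6 = -359/(2*361)*6 = -359/722*6 = -1077/361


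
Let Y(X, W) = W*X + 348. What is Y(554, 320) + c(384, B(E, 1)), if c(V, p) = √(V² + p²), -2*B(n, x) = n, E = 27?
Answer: 177628 + 3*√65617/2 ≈ 1.7801e+5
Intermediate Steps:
B(n, x) = -n/2
Y(X, W) = 348 + W*X
Y(554, 320) + c(384, B(E, 1)) = (348 + 320*554) + √(384² + (-½*27)²) = (348 + 177280) + √(147456 + (-27/2)²) = 177628 + √(147456 + 729/4) = 177628 + √(590553/4) = 177628 + 3*√65617/2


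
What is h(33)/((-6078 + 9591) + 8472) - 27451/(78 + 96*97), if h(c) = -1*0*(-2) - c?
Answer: -21954007/7502610 ≈ -2.9262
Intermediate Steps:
h(c) = -c (h(c) = 0*(-2) - c = 0 - c = -c)
h(33)/((-6078 + 9591) + 8472) - 27451/(78 + 96*97) = (-1*33)/((-6078 + 9591) + 8472) - 27451/(78 + 96*97) = -33/(3513 + 8472) - 27451/(78 + 9312) = -33/11985 - 27451/9390 = -33*1/11985 - 27451*1/9390 = -11/3995 - 27451/9390 = -21954007/7502610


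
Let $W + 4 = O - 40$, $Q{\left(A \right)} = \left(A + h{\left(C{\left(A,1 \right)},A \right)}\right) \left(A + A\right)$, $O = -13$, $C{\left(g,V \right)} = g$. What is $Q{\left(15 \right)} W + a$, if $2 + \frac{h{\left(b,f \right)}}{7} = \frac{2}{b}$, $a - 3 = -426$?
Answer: $-3729$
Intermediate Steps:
$a = -423$ ($a = 3 - 426 = -423$)
$h{\left(b,f \right)} = -14 + \frac{14}{b}$ ($h{\left(b,f \right)} = -14 + 7 \frac{2}{b} = -14 + \frac{14}{b}$)
$Q{\left(A \right)} = 2 A \left(-14 + A + \frac{14}{A}\right)$ ($Q{\left(A \right)} = \left(A - \left(14 - \frac{14}{A}\right)\right) \left(A + A\right) = \left(-14 + A + \frac{14}{A}\right) 2 A = 2 A \left(-14 + A + \frac{14}{A}\right)$)
$W = -57$ ($W = -4 - 53 = -57$)
$Q{\left(15 \right)} W + a = \left(28 + 2 \cdot 15 \left(-14 + 15\right)\right) \left(-57\right) - 423 = \left(28 + 2 \cdot 15 \cdot 1\right) \left(-57\right) - 423 = \left(28 + 30\right) \left(-57\right) - 423 = 58 \left(-57\right) - 423 = -3306 - 423 = -3729$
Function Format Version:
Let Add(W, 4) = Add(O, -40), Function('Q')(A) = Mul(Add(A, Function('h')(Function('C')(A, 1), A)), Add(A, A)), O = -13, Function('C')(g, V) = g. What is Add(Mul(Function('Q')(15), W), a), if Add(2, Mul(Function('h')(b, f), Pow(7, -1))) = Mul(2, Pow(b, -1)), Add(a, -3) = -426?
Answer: -3729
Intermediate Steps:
a = -423 (a = Add(3, -426) = -423)
Function('h')(b, f) = Add(-14, Mul(14, Pow(b, -1))) (Function('h')(b, f) = Add(-14, Mul(7, Mul(2, Pow(b, -1)))) = Add(-14, Mul(14, Pow(b, -1))))
Function('Q')(A) = Mul(2, A, Add(-14, A, Mul(14, Pow(A, -1)))) (Function('Q')(A) = Mul(Add(A, Add(-14, Mul(14, Pow(A, -1)))), Add(A, A)) = Mul(Add(-14, A, Mul(14, Pow(A, -1))), Mul(2, A)) = Mul(2, A, Add(-14, A, Mul(14, Pow(A, -1)))))
W = -57 (W = Add(-4, Add(-13, -40)) = Add(-4, -53) = -57)
Add(Mul(Function('Q')(15), W), a) = Add(Mul(Add(28, Mul(2, 15, Add(-14, 15))), -57), -423) = Add(Mul(Add(28, Mul(2, 15, 1)), -57), -423) = Add(Mul(Add(28, 30), -57), -423) = Add(Mul(58, -57), -423) = Add(-3306, -423) = -3729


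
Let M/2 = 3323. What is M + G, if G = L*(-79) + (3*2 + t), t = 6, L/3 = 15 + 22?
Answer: -2111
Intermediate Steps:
M = 6646 (M = 2*3323 = 6646)
L = 111 (L = 3*(15 + 22) = 3*37 = 111)
G = -8757 (G = 111*(-79) + (3*2 + 6) = -8769 + (6 + 6) = -8769 + 12 = -8757)
M + G = 6646 - 8757 = -2111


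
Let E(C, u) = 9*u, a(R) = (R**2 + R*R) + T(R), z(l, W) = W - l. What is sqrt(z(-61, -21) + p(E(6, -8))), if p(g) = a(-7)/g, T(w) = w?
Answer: sqrt(5578)/12 ≈ 6.2238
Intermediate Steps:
a(R) = R + 2*R**2 (a(R) = (R**2 + R*R) + R = (R**2 + R**2) + R = 2*R**2 + R = R + 2*R**2)
p(g) = 91/g (p(g) = (-7*(1 + 2*(-7)))/g = (-7*(1 - 14))/g = (-7*(-13))/g = 91/g)
sqrt(z(-61, -21) + p(E(6, -8))) = sqrt((-21 - 1*(-61)) + 91/((9*(-8)))) = sqrt((-21 + 61) + 91/(-72)) = sqrt(40 + 91*(-1/72)) = sqrt(40 - 91/72) = sqrt(2789/72) = sqrt(5578)/12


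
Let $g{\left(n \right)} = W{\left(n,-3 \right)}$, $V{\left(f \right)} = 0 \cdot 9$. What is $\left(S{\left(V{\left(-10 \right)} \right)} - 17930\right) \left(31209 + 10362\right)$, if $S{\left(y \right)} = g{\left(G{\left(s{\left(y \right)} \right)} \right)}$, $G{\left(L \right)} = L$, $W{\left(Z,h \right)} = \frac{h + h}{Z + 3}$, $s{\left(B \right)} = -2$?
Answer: $-745617456$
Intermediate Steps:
$W{\left(Z,h \right)} = \frac{2 h}{3 + Z}$
$V{\left(f \right)} = 0$
$g{\left(n \right)} = - \frac{6}{3 + n}$ ($g{\left(n \right)} = 2 \left(-3\right) \frac{1}{3 + n} = - \frac{6}{3 + n}$)
$S{\left(y \right)} = -6$ ($S{\left(y \right)} = - \frac{6}{3 - 2} = - \frac{6}{1} = \left(-6\right) 1 = -6$)
$\left(S{\left(V{\left(-10 \right)} \right)} - 17930\right) \left(31209 + 10362\right) = \left(-6 - 17930\right) \left(31209 + 10362\right) = \left(-17936\right) 41571 = -745617456$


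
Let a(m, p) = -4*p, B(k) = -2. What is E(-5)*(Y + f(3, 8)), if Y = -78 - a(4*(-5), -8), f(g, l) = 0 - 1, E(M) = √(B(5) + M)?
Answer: -111*I*√7 ≈ -293.68*I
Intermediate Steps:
E(M) = √(-2 + M)
f(g, l) = -1
Y = -110 (Y = -78 - (-4)*(-8) = -78 - 1*32 = -78 - 32 = -110)
E(-5)*(Y + f(3, 8)) = √(-2 - 5)*(-110 - 1) = √(-7)*(-111) = (I*√7)*(-111) = -111*I*√7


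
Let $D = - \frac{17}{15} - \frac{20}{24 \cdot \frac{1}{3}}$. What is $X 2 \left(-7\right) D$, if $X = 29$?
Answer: $\frac{22127}{15} \approx 1475.1$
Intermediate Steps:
$D = - \frac{109}{30}$ ($D = \left(-17\right) \frac{1}{15} - \frac{20}{24 \cdot \frac{1}{3}} = - \frac{17}{15} - \frac{20}{8} = - \frac{17}{15} - \frac{5}{2} = - \frac{109}{30} \approx -3.6333$)
$X 2 \left(-7\right) D = 29 \cdot 2 \left(-7\right) \left(- \frac{109}{30}\right) = 29 \left(-14\right) \left(- \frac{109}{30}\right) = \left(-406\right) \left(- \frac{109}{30}\right) = \frac{22127}{15}$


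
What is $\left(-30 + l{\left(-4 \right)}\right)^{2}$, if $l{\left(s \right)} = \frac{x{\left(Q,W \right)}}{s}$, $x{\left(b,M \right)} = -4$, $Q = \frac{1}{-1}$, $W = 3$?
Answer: $841$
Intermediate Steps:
$Q = -1$
$l{\left(s \right)} = - \frac{4}{s}$
$\left(-30 + l{\left(-4 \right)}\right)^{2} = \left(-30 - \frac{4}{-4}\right)^{2} = \left(-30 - -1\right)^{2} = \left(-30 + 1\right)^{2} = \left(-29\right)^{2} = 841$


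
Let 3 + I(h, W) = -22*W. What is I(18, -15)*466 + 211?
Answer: 152593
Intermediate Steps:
I(h, W) = -3 - 22*W
I(18, -15)*466 + 211 = (-3 - 22*(-15))*466 + 211 = (-3 + 330)*466 + 211 = 327*466 + 211 = 152382 + 211 = 152593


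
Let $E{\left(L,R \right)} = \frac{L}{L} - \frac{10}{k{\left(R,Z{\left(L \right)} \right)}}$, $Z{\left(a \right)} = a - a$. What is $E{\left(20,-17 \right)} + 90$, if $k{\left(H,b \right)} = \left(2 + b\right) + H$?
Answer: $\frac{275}{3} \approx 91.667$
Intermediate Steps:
$Z{\left(a \right)} = 0$
$k{\left(H,b \right)} = 2 + H + b$
$E{\left(L,R \right)} = 1 - \frac{10}{2 + R}$ ($E{\left(L,R \right)} = \frac{L}{L} - \frac{10}{2 + R + 0} = 1 - \frac{10}{2 + R}$)
$E{\left(20,-17 \right)} + 90 = \frac{-8 - 17}{2 - 17} + 90 = \frac{1}{-15} \left(-25\right) + 90 = \left(- \frac{1}{15}\right) \left(-25\right) + 90 = \frac{5}{3} + 90 = \frac{275}{3}$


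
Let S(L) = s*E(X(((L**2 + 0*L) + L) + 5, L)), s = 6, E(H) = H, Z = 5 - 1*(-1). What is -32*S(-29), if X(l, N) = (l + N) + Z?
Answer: -152448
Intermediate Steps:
Z = 6 (Z = 5 + 1 = 6)
X(l, N) = 6 + N + l (X(l, N) = (l + N) + 6 = (N + l) + 6 = 6 + N + l)
S(L) = 66 + 6*L**2 + 12*L (S(L) = 6*(6 + L + (((L**2 + 0*L) + L) + 5)) = 6*(6 + L + (((L**2 + 0) + L) + 5)) = 6*(6 + L + ((L**2 + L) + 5)) = 6*(6 + L + ((L + L**2) + 5)) = 6*(6 + L + (5 + L + L**2)) = 6*(11 + L**2 + 2*L) = 66 + 6*L**2 + 12*L)
-32*S(-29) = -32*(66 + 6*(-29)**2 + 12*(-29)) = -32*(66 + 6*841 - 348) = -32*(66 + 5046 - 348) = -32*4764 = -152448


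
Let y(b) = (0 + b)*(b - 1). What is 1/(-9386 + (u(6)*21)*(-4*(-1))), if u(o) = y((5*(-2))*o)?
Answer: 1/298054 ≈ 3.3551e-6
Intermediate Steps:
y(b) = b*(-1 + b)
u(o) = -10*o*(-1 - 10*o) (u(o) = ((5*(-2))*o)*(-1 + (5*(-2))*o) = (-10*o)*(-1 - 10*o) = -10*o*(-1 - 10*o))
1/(-9386 + (u(6)*21)*(-4*(-1))) = 1/(-9386 + ((10*6*(1 + 10*6))*21)*(-4*(-1))) = 1/(-9386 + ((10*6*(1 + 60))*21)*4) = 1/(-9386 + ((10*6*61)*21)*4) = 1/(-9386 + (3660*21)*4) = 1/(-9386 + 76860*4) = 1/(-9386 + 307440) = 1/298054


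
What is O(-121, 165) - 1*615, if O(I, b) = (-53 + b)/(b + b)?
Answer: -101419/165 ≈ -614.66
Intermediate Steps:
O(I, b) = (-53 + b)/(2*b) (O(I, b) = (-53 + b)/((2*b)) = (-53 + b)*(1/(2*b)) = (-53 + b)/(2*b))
O(-121, 165) - 1*615 = (½)*(-53 + 165)/165 - 1*615 = (½)*(1/165)*112 - 615 = 56/165 - 615 = -101419/165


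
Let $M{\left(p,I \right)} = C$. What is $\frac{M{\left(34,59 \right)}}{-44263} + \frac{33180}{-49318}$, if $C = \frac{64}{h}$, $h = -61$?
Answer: $- \frac{44792135194}{66580360337} \approx -0.67275$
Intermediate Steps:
$C = - \frac{64}{61}$ ($C = \frac{64}{-61} = 64 \left(- \frac{1}{61}\right) = - \frac{64}{61} \approx -1.0492$)
$M{\left(p,I \right)} = - \frac{64}{61}$
$\frac{M{\left(34,59 \right)}}{-44263} + \frac{33180}{-49318} = - \frac{64}{61 \left(-44263\right)} + \frac{33180}{-49318} = \left(- \frac{64}{61}\right) \left(- \frac{1}{44263}\right) + 33180 \left(- \frac{1}{49318}\right) = \frac{64}{2700043} - \frac{16590}{24659} = - \frac{44792135194}{66580360337}$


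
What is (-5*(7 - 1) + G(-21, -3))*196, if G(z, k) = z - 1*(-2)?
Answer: -9604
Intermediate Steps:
G(z, k) = 2 + z (G(z, k) = z + 2 = 2 + z)
(-5*(7 - 1) + G(-21, -3))*196 = (-5*(7 - 1) + (2 - 21))*196 = (-5*6 - 19)*196 = (-30 - 19)*196 = -49*196 = -9604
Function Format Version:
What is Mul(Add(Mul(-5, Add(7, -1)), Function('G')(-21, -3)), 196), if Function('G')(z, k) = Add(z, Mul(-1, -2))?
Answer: -9604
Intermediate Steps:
Function('G')(z, k) = Add(2, z) (Function('G')(z, k) = Add(z, 2) = Add(2, z))
Mul(Add(Mul(-5, Add(7, -1)), Function('G')(-21, -3)), 196) = Mul(Add(Mul(-5, Add(7, -1)), Add(2, -21)), 196) = Mul(Add(Mul(-5, 6), -19), 196) = Mul(Add(-30, -19), 196) = Mul(-49, 196) = -9604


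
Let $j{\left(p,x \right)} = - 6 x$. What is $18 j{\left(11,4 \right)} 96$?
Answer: $-41472$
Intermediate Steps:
$18 j{\left(11,4 \right)} 96 = 18 \left(\left(-6\right) 4\right) 96 = 18 \left(-24\right) 96 = \left(-432\right) 96 = -41472$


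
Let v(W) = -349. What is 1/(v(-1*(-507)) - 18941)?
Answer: -1/19290 ≈ -5.1840e-5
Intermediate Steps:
1/(v(-1*(-507)) - 18941) = 1/(-349 - 18941) = 1/(-19290) = -1/19290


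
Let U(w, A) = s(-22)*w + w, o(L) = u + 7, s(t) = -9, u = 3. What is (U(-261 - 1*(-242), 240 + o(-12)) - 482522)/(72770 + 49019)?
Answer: -482370/121789 ≈ -3.9607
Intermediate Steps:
o(L) = 10 (o(L) = 3 + 7 = 10)
U(w, A) = -8*w (U(w, A) = -9*w + w = -8*w)
(U(-261 - 1*(-242), 240 + o(-12)) - 482522)/(72770 + 49019) = (-8*(-261 - 1*(-242)) - 482522)/(72770 + 49019) = (-8*(-261 + 242) - 482522)/121789 = (-8*(-19) - 482522)*(1/121789) = (152 - 482522)*(1/121789) = -482370*1/121789 = -482370/121789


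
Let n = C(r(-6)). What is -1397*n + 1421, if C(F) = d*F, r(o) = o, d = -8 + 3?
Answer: -40489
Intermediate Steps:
d = -5
C(F) = -5*F
n = 30 (n = -5*(-6) = 30)
-1397*n + 1421 = -1397*30 + 1421 = -41910 + 1421 = -40489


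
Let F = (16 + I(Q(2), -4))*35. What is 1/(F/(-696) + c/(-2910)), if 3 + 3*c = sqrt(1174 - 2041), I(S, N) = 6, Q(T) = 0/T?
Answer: -94516968780/104534678863 + 166417080*I*sqrt(3)/104534678863 ≈ -0.90417 + 0.0027574*I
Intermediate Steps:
Q(T) = 0
F = 770 (F = (16 + 6)*35 = 22*35 = 770)
c = -1 + 17*I*sqrt(3)/3 (c = -1 + sqrt(1174 - 2041)/3 = -1 + sqrt(-867)/3 = -1 + (17*I*sqrt(3))/3 = -1 + 17*I*sqrt(3)/3 ≈ -1.0 + 9.815*I)
1/(F/(-696) + c/(-2910)) = 1/(770/(-696) + (-1 + 17*I*sqrt(3)/3)/(-2910)) = 1/(770*(-1/696) + (-1 + 17*I*sqrt(3)/3)*(-1/2910)) = 1/(-385/348 + (1/2910 - 17*I*sqrt(3)/8730)) = 1/(-186667/168780 - 17*I*sqrt(3)/8730)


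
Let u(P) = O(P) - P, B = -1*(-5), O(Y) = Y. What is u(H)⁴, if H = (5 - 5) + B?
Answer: 0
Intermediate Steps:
B = 5
H = 5 (H = (5 - 5) + 5 = 0 + 5 = 5)
u(P) = 0 (u(P) = P - P = 0)
u(H)⁴ = 0⁴ = 0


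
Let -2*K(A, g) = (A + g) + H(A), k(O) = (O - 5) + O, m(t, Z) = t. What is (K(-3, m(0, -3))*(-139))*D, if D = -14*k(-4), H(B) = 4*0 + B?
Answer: -75894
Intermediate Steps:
k(O) = -5 + 2*O (k(O) = (-5 + O) + O = -5 + 2*O)
H(B) = B (H(B) = 0 + B = B)
D = 182 (D = -14*(-5 + 2*(-4)) = -14*(-5 - 8) = -14*(-13) = 182)
K(A, g) = -A - g/2 (K(A, g) = -((A + g) + A)/2 = -(g + 2*A)/2 = -A - g/2)
(K(-3, m(0, -3))*(-139))*D = ((-1*(-3) - ½*0)*(-139))*182 = ((3 + 0)*(-139))*182 = (3*(-139))*182 = -417*182 = -75894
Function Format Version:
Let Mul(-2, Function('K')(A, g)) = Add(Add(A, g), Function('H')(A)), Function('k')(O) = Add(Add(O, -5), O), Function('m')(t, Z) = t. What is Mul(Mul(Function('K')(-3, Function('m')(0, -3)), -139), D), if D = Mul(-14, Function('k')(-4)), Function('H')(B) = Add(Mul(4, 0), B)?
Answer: -75894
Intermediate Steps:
Function('k')(O) = Add(-5, Mul(2, O)) (Function('k')(O) = Add(Add(-5, O), O) = Add(-5, Mul(2, O)))
Function('H')(B) = B (Function('H')(B) = Add(0, B) = B)
D = 182 (D = Mul(-14, Add(-5, Mul(2, -4))) = Mul(-14, Add(-5, -8)) = Mul(-14, -13) = 182)
Function('K')(A, g) = Add(Mul(-1, A), Mul(Rational(-1, 2), g)) (Function('K')(A, g) = Mul(Rational(-1, 2), Add(Add(A, g), A)) = Mul(Rational(-1, 2), Add(g, Mul(2, A))) = Add(Mul(-1, A), Mul(Rational(-1, 2), g)))
Mul(Mul(Function('K')(-3, Function('m')(0, -3)), -139), D) = Mul(Mul(Add(Mul(-1, -3), Mul(Rational(-1, 2), 0)), -139), 182) = Mul(Mul(Add(3, 0), -139), 182) = Mul(Mul(3, -139), 182) = Mul(-417, 182) = -75894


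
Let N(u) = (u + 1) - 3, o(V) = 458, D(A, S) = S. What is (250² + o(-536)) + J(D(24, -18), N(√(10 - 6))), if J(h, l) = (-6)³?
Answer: 62742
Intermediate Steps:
N(u) = -2 + u (N(u) = (1 + u) - 3 = -2 + u)
J(h, l) = -216
(250² + o(-536)) + J(D(24, -18), N(√(10 - 6))) = (250² + 458) - 216 = (62500 + 458) - 216 = 62958 - 216 = 62742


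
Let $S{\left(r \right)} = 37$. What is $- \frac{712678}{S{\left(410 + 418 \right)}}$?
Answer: $- \frac{712678}{37} \approx -19262.0$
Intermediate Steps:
$- \frac{712678}{S{\left(410 + 418 \right)}} = - \frac{712678}{37}$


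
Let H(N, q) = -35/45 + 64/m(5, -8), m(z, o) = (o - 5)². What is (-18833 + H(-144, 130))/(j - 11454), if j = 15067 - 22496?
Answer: 28645600/28721043 ≈ 0.99737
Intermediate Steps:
m(z, o) = (-5 + o)²
H(N, q) = -607/1521 (H(N, q) = -35/45 + 64/((-5 - 8)²) = -35*1/45 + 64/((-13)²) = -7/9 + 64/169 = -607/1521)
j = -7429
(-18833 + H(-144, 130))/(j - 11454) = (-18833 - 607/1521)/(-7429 - 11454) = -28645600/1521/(-18883) = -28645600/1521*(-1/18883) = 28645600/28721043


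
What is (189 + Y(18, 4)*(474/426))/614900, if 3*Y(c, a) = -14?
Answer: 39151/130973700 ≈ 0.00029892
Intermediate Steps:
Y(c, a) = -14/3 (Y(c, a) = (1/3)*(-14) = -14/3)
(189 + Y(18, 4)*(474/426))/614900 = (189 - 2212/426)/614900 = (189 - 2212/426)*(1/614900) = (189 - 14/3*79/71)*(1/614900) = (189 - 1106/213)*(1/614900) = (39151/213)*(1/614900) = 39151/130973700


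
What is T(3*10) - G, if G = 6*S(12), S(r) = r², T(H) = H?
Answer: -834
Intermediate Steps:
G = 864 (G = 6*12² = 6*144 = 864)
T(3*10) - G = 3*10 - 1*864 = 30 - 864 = -834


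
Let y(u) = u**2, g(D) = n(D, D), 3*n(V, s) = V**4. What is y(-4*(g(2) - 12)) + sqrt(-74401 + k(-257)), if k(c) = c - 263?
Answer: 6400/9 + 7*I*sqrt(1529) ≈ 711.11 + 273.72*I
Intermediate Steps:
k(c) = -263 + c
n(V, s) = V**4/3
g(D) = D**4/3
y(-4*(g(2) - 12)) + sqrt(-74401 + k(-257)) = (-4*((1/3)*2**4 - 12))**2 + sqrt(-74401 + (-263 - 257)) = (-4*((1/3)*16 - 12))**2 + sqrt(-74401 - 520) = (-4*(16/3 - 12))**2 + sqrt(-74921) = (-4*(-20/3))**2 + 7*I*sqrt(1529) = (80/3)**2 + 7*I*sqrt(1529) = 6400/9 + 7*I*sqrt(1529)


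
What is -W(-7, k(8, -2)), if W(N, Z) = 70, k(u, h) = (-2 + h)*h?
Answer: -70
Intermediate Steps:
k(u, h) = h*(-2 + h)
-W(-7, k(8, -2)) = -1*70 = -70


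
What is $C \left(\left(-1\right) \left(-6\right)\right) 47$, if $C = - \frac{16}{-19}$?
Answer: $\frac{4512}{19} \approx 237.47$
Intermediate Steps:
$C = \frac{16}{19}$ ($C = \left(-16\right) \left(- \frac{1}{19}\right) = \frac{16}{19} \approx 0.8421$)
$C \left(\left(-1\right) \left(-6\right)\right) 47 = \frac{16 \left(\left(-1\right) \left(-6\right)\right)}{19} \cdot 47 = \frac{16}{19} \cdot 6 \cdot 47 = \frac{96}{19} \cdot 47 = \frac{4512}{19}$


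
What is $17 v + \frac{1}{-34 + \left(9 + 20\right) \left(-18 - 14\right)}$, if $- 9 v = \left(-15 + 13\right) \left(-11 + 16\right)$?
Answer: $\frac{163531}{8658} \approx 18.888$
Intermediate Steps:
$v = \frac{10}{9}$ ($v = - \frac{\left(-15 + 13\right) \left(-11 + 16\right)}{9} = - \frac{\left(-2\right) 5}{9} = \left(- \frac{1}{9}\right) \left(-10\right) = \frac{10}{9} \approx 1.1111$)
$17 v + \frac{1}{-34 + \left(9 + 20\right) \left(-18 - 14\right)} = 17 \cdot \frac{10}{9} + \frac{1}{-34 + \left(9 + 20\right) \left(-18 - 14\right)} = \frac{170}{9} + \frac{1}{-34 + 29 \left(-32\right)} = \frac{170}{9} + \frac{1}{-34 - 928} = \frac{170}{9} + \frac{1}{-962} = \frac{170}{9} - \frac{1}{962} = \frac{163531}{8658}$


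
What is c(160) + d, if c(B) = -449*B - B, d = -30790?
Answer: -102790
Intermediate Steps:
c(B) = -450*B
c(160) + d = -450*160 - 30790 = -72000 - 30790 = -102790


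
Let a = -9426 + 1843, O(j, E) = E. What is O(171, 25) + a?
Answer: -7558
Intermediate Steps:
a = -7583
O(171, 25) + a = 25 - 7583 = -7558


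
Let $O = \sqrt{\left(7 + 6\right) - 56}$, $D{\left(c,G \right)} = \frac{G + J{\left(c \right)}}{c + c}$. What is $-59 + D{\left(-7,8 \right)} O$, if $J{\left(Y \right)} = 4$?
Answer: $-59 - \frac{6 i \sqrt{43}}{7} \approx -59.0 - 5.6207 i$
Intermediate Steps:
$D{\left(c,G \right)} = \frac{4 + G}{2 c}$ ($D{\left(c,G \right)} = \frac{G + 4}{c + c} = \frac{4 + G}{2 c}$)
$O = i \sqrt{43}$ ($O = \sqrt{13 - 56} = \sqrt{-43} = i \sqrt{43} \approx 6.5574 i$)
$-59 + D{\left(-7,8 \right)} O = -59 + \frac{4 + 8}{2 \left(-7\right)} i \sqrt{43} = -59 + \frac{1}{2} \left(- \frac{1}{7}\right) 12 i \sqrt{43} = -59 - \frac{6 i \sqrt{43}}{7}$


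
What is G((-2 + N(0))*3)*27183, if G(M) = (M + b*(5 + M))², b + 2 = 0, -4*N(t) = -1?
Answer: 9813063/16 ≈ 6.1332e+5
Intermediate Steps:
N(t) = ¼ (N(t) = -¼*(-1) = ¼)
b = -2 (b = -2 + 0 = -2)
G(M) = (-10 - M)² (G(M) = (M - 2*(5 + M))² = (M + (-10 - 2*M))² = (-10 - M)²)
G((-2 + N(0))*3)*27183 = (10 + (-2 + ¼)*3)²*27183 = (10 - 7/4*3)²*27183 = (10 - 21/4)²*27183 = (19/4)²*27183 = (361/16)*27183 = 9813063/16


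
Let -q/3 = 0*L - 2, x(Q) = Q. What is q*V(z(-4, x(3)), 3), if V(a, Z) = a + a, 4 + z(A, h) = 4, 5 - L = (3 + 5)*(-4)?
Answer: 0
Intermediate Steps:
L = 37 (L = 5 - (3 + 5)*(-4) = 5 - 8*(-4) = 5 - 1*(-32) = 5 + 32 = 37)
z(A, h) = 0 (z(A, h) = -4 + 4 = 0)
q = 6 (q = -3*(0*37 - 2) = -3*(0 - 2) = -3*(-2) = 6)
V(a, Z) = 2*a
q*V(z(-4, x(3)), 3) = 6*(2*0) = 6*0 = 0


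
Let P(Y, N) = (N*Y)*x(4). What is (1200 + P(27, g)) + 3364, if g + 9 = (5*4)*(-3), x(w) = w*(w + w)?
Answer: -55052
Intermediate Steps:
x(w) = 2*w² (x(w) = w*(2*w) = 2*w²)
g = -69 (g = -9 + (5*4)*(-3) = -9 + 20*(-3) = -9 - 60 = -69)
P(Y, N) = 32*N*Y (P(Y, N) = (N*Y)*(2*4²) = (N*Y)*(2*16) = (N*Y)*32 = 32*N*Y)
(1200 + P(27, g)) + 3364 = (1200 + 32*(-69)*27) + 3364 = (1200 - 59616) + 3364 = -58416 + 3364 = -55052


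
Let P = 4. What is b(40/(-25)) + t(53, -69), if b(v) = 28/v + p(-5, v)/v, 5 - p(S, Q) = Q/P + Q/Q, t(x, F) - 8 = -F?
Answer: 227/4 ≈ 56.750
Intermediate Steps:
t(x, F) = 8 - F
p(S, Q) = 4 - Q/4 (p(S, Q) = 5 - (Q/4 + Q/Q) = 5 - (Q*(¼) + 1) = 5 - (Q/4 + 1) = 5 - (1 + Q/4) = 5 + (-1 - Q/4) = 4 - Q/4)
b(v) = 28/v + (4 - v/4)/v
b(40/(-25)) + t(53, -69) = (128 - 40/(-25))/(4*((40/(-25)))) + (8 - 1*(-69)) = (128 - 40*(-1)/25)/(4*((40*(-1/25)))) + (8 + 69) = (128 - 1*(-8/5))/(4*(-8/5)) + 77 = (¼)*(-5/8)*(128 + 8/5) + 77 = (¼)*(-5/8)*(648/5) + 77 = -81/4 + 77 = 227/4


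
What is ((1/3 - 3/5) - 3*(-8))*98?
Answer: 34888/15 ≈ 2325.9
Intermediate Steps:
((1/3 - 3/5) - 3*(-8))*98 = ((1*(1/3) - 3*1/5) + 24)*98 = ((1/3 - 3/5) + 24)*98 = (-4/15 + 24)*98 = (356/15)*98 = 34888/15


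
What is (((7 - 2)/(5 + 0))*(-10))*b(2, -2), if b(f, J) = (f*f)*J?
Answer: 80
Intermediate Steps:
b(f, J) = J*f**2 (b(f, J) = f**2*J = J*f**2)
(((7 - 2)/(5 + 0))*(-10))*b(2, -2) = (((7 - 2)/(5 + 0))*(-10))*(-2*2**2) = ((5/5)*(-10))*(-2*4) = ((5*(1/5))*(-10))*(-8) = (1*(-10))*(-8) = -10*(-8) = 80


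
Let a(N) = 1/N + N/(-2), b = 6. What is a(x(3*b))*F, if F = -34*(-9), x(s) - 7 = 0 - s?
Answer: 18207/11 ≈ 1655.2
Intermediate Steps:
x(s) = 7 - s (x(s) = 7 + (0 - s) = 7 - s)
a(N) = 1/N - N/2 (a(N) = 1/N + N*(-½) = 1/N - N/2)
F = 306
a(x(3*b))*F = (1/(7 - 3*6) - (7 - 3*6)/2)*306 = (1/(7 - 1*18) - (7 - 1*18)/2)*306 = (1/(7 - 18) - (7 - 18)/2)*306 = (1/(-11) - ½*(-11))*306 = (-1/11 + 11/2)*306 = (119/22)*306 = 18207/11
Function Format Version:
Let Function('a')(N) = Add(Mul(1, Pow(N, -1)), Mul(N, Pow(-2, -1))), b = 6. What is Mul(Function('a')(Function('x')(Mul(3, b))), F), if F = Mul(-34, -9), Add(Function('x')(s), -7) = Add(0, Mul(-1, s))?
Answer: Rational(18207, 11) ≈ 1655.2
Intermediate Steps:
Function('x')(s) = Add(7, Mul(-1, s)) (Function('x')(s) = Add(7, Add(0, Mul(-1, s))) = Add(7, Mul(-1, s)))
Function('a')(N) = Add(Pow(N, -1), Mul(Rational(-1, 2), N)) (Function('a')(N) = Add(Pow(N, -1), Mul(N, Rational(-1, 2))) = Add(Pow(N, -1), Mul(Rational(-1, 2), N)))
F = 306
Mul(Function('a')(Function('x')(Mul(3, b))), F) = Mul(Add(Pow(Add(7, Mul(-1, Mul(3, 6))), -1), Mul(Rational(-1, 2), Add(7, Mul(-1, Mul(3, 6))))), 306) = Mul(Add(Pow(Add(7, Mul(-1, 18)), -1), Mul(Rational(-1, 2), Add(7, Mul(-1, 18)))), 306) = Mul(Add(Pow(Add(7, -18), -1), Mul(Rational(-1, 2), Add(7, -18))), 306) = Mul(Add(Pow(-11, -1), Mul(Rational(-1, 2), -11)), 306) = Mul(Add(Rational(-1, 11), Rational(11, 2)), 306) = Mul(Rational(119, 22), 306) = Rational(18207, 11)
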